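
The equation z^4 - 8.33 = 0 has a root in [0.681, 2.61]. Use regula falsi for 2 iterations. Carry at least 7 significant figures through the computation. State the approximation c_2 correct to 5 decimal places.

1.27419

f(0.681000) = -8.114926, f(2.610000) = 38.074706
step 1: c = 1.019901, f(c) = -7.247990 < 0 → new bracket [1.019901, 2.610000]
step 2: c = 1.274189, f(c) = -5.694063 < 0 → new bracket [1.274189, 2.610000]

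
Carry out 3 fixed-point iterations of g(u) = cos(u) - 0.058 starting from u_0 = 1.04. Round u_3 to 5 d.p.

u_1 = g(1.040000) = 0.448220
u_2 = g(0.448220) = 0.843220
u_3 = g(0.843220) = 0.607062

0.60706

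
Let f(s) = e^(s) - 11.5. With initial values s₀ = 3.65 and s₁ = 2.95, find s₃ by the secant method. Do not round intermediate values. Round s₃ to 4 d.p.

Secant update: s_(k+1) = s_k − f(s_k)·(s_k − s_(k-1))/(f(s_k) − f(s_(k-1))).
f(s_0) = 26.974666, f(s_1) = 7.605954
s_2 = 2.950000 - (7.605954)·(2.950000 - 3.650000)/(7.605954 - (26.974666)) = 2.675115; f(s_2) = 3.014020
s_3 = 2.675115 - (3.014020)·(2.675115 - 2.950000)/(3.014020 - (7.605954)) = 2.494688; f(s_3) = 0.617953

2.4947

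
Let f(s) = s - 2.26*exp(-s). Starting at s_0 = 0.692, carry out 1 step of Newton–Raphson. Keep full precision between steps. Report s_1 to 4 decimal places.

f'(s) = 1 + 2.26*exp(-s)
s_0 = 0.692000: f = -0.439297, f' = 2.131297 → s_1 = 0.692000 - (-0.439297)/(2.131297) = 0.898117

0.8981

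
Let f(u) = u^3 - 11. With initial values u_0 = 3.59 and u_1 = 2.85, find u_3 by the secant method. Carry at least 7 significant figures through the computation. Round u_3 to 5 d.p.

2.27676

f(u_0) = 35.268279, f(u_1) = 12.149125
u_2 = 2.850000 - (12.149125)·(2.850000 - 3.590000)/(12.149125 - (35.268279)) = 2.461130; f(u_2) = 3.907455
u_3 = 2.461130 - (3.907455)·(2.461130 - 2.850000)/(3.907455 - (12.149125)) = 2.276763; f(u_3) = 0.801935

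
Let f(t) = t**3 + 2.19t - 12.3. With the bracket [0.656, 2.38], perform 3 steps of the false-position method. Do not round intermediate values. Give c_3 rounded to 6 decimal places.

1.988146

False-position update: c = (a·f(b) − b·f(a))/(f(b) − f(a)); replace the endpoint whose sign matches f(c).
f(0.656000) = -10.581060, f(2.380000) = 6.393472
step 1: c = 1.730654, f(c) = -3.326277 < 0 → new bracket [1.730654, 2.380000]
step 2: c = 1.952872, f(c) = -0.575523 < 0 → new bracket [1.952872, 2.380000]
step 3: c = 1.988146, f(c) = -0.087370 < 0 → new bracket [1.988146, 2.380000]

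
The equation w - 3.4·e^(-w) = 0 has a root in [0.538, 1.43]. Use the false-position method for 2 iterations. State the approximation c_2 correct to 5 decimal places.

1.12257

f(0.538000) = -1.447311, f(1.430000) = 0.616350
step 1: c = 1.163588, f(c) = 0.101552 > 0 → new bracket [0.538000, 1.163588]
step 2: c = 1.122571, f(c) = 0.016068 > 0 → new bracket [0.538000, 1.122571]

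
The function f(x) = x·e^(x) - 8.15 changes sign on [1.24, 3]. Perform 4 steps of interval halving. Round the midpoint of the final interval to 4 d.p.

1.6250

f(1.240000) = -3.865039, f(3.000000) = 52.106611 (opposite signs)
step 1: m = 2.120000, f(m) = 9.512011 > 0 → root in [1.240000, 2.120000]
step 2: m = 1.680000, f(m) = 0.864134 > 0 → root in [1.240000, 1.680000]
step 3: m = 1.460000, f(m) = -1.863299 < 0 → root in [1.460000, 1.680000]
step 4: m = 1.570000, f(m) = -0.603562 < 0 → root in [1.570000, 1.680000]
Midpoint of [1.570000, 1.680000] = 1.625000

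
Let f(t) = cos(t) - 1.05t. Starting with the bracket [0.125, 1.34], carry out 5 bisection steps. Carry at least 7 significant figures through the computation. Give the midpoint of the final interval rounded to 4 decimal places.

f(0.125000) = 0.860948, f(1.340000) = -1.178247 (opposite signs)
step 1: m = 0.732500, f(m) = -0.025620 < 0 → root in [0.125000, 0.732500]
step 2: m = 0.428750, f(m) = 0.459299 > 0 → root in [0.428750, 0.732500]
step 3: m = 0.580625, f(m) = 0.226464 > 0 → root in [0.580625, 0.732500]
step 4: m = 0.656563, f(m) = 0.102705 > 0 → root in [0.656563, 0.732500]
step 5: m = 0.694531, f(m) = 0.039096 > 0 → root in [0.694531, 0.732500]
Midpoint of [0.694531, 0.732500] = 0.713516

0.7135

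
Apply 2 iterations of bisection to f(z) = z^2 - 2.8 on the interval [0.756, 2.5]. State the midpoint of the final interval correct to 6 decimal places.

1.846000

f(0.756000) = -2.228464, f(2.500000) = 3.450000 (opposite signs)
step 1: m = 1.628000, f(m) = -0.149616 < 0 → root in [1.628000, 2.500000]
step 2: m = 2.064000, f(m) = 1.460096 > 0 → root in [1.628000, 2.064000]
Midpoint of [1.628000, 2.064000] = 1.846000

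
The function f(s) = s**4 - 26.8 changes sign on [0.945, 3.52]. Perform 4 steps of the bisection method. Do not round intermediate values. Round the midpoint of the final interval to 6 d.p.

f(0.945000) = -26.002506, f(3.520000) = 126.722012 (opposite signs)
step 1: m = 2.232500, f(m) = -1.959183 < 0 → root in [2.232500, 3.520000]
step 2: m = 2.876250, f(m) = 41.639453 > 0 → root in [2.232500, 2.876250]
step 3: m = 2.554375, f(m) = 15.773428 > 0 → root in [2.232500, 2.554375]
step 4: m = 2.393438, f(m) = 6.016206 > 0 → root in [2.232500, 2.393438]
Midpoint of [2.232500, 2.393438] = 2.312969

2.312969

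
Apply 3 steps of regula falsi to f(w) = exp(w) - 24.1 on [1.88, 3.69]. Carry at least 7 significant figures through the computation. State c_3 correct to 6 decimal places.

f(1.880000) = -17.546495, f(3.690000) = 15.944847
step 1: c = 2.828280, f(c) = -7.183667 < 0 → new bracket [2.828280, 3.690000]
step 2: c = 3.095928, f(c) = -1.992252 < 0 → new bracket [3.095928, 3.690000]
step 3: c = 3.161911, f(c) = -0.484318 < 0 → new bracket [3.161911, 3.690000]

3.161911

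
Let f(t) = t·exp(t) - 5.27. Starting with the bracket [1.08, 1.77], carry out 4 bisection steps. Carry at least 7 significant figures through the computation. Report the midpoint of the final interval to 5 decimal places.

1.36031

f(1.080000) = -2.089746, f(1.770000) = 5.121410 (opposite signs)
step 1: m = 1.425000, f(m) = 0.654947 > 0 → root in [1.080000, 1.425000]
step 2: m = 1.252500, f(m) = -0.887403 < 0 → root in [1.252500, 1.425000]
step 3: m = 1.338750, f(m) = -0.163642 < 0 → root in [1.338750, 1.425000]
step 4: m = 1.381875, f(m) = 0.233126 > 0 → root in [1.338750, 1.381875]
Midpoint of [1.338750, 1.381875] = 1.360313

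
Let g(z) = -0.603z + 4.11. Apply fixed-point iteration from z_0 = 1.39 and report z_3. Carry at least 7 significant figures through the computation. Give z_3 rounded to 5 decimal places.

z_1 = g(1.390000) = 3.271830
z_2 = g(3.271830) = 2.137087
z_3 = g(2.137087) = 2.821337

2.82134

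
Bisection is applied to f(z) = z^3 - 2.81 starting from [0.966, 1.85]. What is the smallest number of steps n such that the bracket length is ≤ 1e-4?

14

Initial width b − a = 1.85 − 0.966 = 0.884000.
After n steps the width is (b−a)/2^n; need (b−a)/2^n ≤ 1e-4.
So n ≥ log₂(0.884000/1e-4) = log₂(8840.0000) ≈ 13.1098.
Hence n = 14.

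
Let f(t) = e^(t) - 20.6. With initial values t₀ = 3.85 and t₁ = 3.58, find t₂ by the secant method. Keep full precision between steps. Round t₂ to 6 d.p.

f(t_0) = 26.393063, f(t_1) = 15.273541
t_2 = 3.580000 - (15.273541)·(3.580000 - 3.850000)/(15.273541 - (26.393063)) = 3.209134; f(t_2) = 4.157630

3.209134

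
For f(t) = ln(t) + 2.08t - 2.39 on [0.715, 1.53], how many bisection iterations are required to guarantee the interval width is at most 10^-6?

Initial width b − a = 1.53 − 0.715 = 0.815000.
After n steps the width is (b−a)/2^n; need (b−a)/2^n ≤ 10^-6.
So n ≥ log₂(0.815000/10^-6) = log₂(815000.0000) ≈ 19.6364.
Hence n = 20.

20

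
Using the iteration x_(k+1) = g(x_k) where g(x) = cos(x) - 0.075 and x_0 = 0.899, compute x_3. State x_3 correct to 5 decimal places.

0.63670

x_1 = g(0.899000) = 0.547393
x_2 = g(0.547393) = 0.778884
x_3 = g(0.778884) = 0.636698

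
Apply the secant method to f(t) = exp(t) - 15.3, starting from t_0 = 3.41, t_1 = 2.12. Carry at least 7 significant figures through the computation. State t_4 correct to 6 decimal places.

Secant update: t_(k+1) = t_k − f(t_k)·(t_k − t_(k-1))/(f(t_k) − f(t_(k-1))).
f(t_0) = 14.965244, f(t_1) = -6.968863
t_2 = 2.120000 - (-6.968863)·(2.120000 - 3.410000)/(-6.968863 - (14.965244)) = 2.529856; f(t_2) = -2.748297
t_3 = 2.529856 - (-2.748297)·(2.529856 - 2.120000)/(-2.748297 - (-6.968863)) = 2.796742; f(t_3) = 1.091152
t_4 = 2.796742 - (1.091152)·(2.796742 - 2.529856)/(1.091152 - (-2.748297)) = 2.720894; f(t_4) = -0.106097

2.720894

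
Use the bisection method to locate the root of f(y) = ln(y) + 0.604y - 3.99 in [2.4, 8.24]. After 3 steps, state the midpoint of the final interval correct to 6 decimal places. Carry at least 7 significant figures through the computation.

f(2.400000) = -1.664931, f(8.240000) = 3.095960 (opposite signs)
step 1: m = 5.320000, f(m) = 0.894753 > 0 → root in [2.400000, 5.320000]
step 2: m = 3.860000, f(m) = -0.307893 < 0 → root in [3.860000, 5.320000]
step 3: m = 4.590000, f(m) = 0.306240 > 0 → root in [3.860000, 4.590000]
Midpoint of [3.860000, 4.590000] = 4.225000

4.225000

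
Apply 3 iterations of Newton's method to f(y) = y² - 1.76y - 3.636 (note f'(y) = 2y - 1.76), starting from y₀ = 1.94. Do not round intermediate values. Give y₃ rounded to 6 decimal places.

Newton update: y ← y − f(y)/f'(y).
y_0 = 1.940000: f = -3.286800, f' = 2.120000 → y_1 = 1.940000 - (-3.286800)/(2.120000) = 3.490377
y_1 = 3.490377: f = 2.403670, f' = 5.220755 → y_2 = 3.490377 - (2.403670)/(5.220755) = 3.029971
y_2 = 3.029971: f = 0.211974, f' = 4.299942 → y_3 = 3.029971 - (0.211974)/(4.299942) = 2.980674

2.980674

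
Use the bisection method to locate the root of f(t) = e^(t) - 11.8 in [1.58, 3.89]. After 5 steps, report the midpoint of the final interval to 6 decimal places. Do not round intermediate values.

2.482344

f(1.580000) = -6.945044, f(3.890000) = 37.110887 (opposite signs)
step 1: m = 2.735000, f(m) = 3.609743 > 0 → root in [1.580000, 2.735000]
step 2: m = 2.157500, f(m) = -3.150513 < 0 → root in [2.157500, 2.735000]
step 3: m = 2.446250, f(m) = -0.255028 < 0 → root in [2.446250, 2.735000]
step 4: m = 2.590625, f(m) = 1.538105 > 0 → root in [2.446250, 2.590625]
step 5: m = 2.518438, f(m) = 0.609192 > 0 → root in [2.446250, 2.518438]
Midpoint of [2.446250, 2.518438] = 2.482344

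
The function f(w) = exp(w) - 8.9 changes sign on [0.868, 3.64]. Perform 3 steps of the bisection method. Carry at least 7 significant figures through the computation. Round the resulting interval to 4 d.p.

f(0.868000) = -6.517858, f(3.640000) = 29.191837 (opposite signs)
step 1: m = 2.254000, f(m) = 0.625763 > 0 → root in [0.868000, 2.254000]
step 2: m = 1.561000, f(m) = -4.136418 < 0 → root in [1.561000, 2.254000]
step 3: m = 1.907500, f(m) = -2.163773 < 0 → root in [1.907500, 2.254000]

[1.9075, 2.2540]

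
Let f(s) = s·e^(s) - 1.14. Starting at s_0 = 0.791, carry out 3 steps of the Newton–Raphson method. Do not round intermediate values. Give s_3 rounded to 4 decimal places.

f'(s) = (s + 1)·e^(s)
s_0 = 0.791000: f = 0.604630, f' = 3.950231 → s_1 = 0.791000 - (0.604630)/(3.950231) = 0.637938
s_1 = 0.637938: f = 0.067345, f' = 3.099919 → s_2 = 0.637938 - (0.067345)/(3.099919) = 0.616213
s_2 = 0.616213: f = 0.001166, f' = 2.993068 → s_3 = 0.616213 - (0.001166)/(2.993068) = 0.615823

0.6158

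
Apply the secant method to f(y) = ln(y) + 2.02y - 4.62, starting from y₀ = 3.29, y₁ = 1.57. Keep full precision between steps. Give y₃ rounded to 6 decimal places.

1.955691

f(y_0) = 3.216688, f(y_1) = -0.997524
y_2 = 1.570000 - (-0.997524)·(1.570000 - 3.290000)/(-0.997524 - (3.216688)) = 1.977132; f(y_2) = 0.055455
y_3 = 1.977132 - (0.055455)·(1.977132 - 1.570000)/(0.055455 - (-0.997524)) = 1.955691; f(y_3) = 0.001239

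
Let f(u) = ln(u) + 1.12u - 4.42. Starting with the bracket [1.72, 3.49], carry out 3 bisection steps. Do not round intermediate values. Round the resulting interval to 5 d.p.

f(1.720000) = -1.951276, f(3.490000) = 0.738702 (opposite signs)
step 1: m = 2.605000, f(m) = -0.544967 < 0 → root in [2.605000, 3.490000]
step 2: m = 3.047500, f(m) = 0.107522 > 0 → root in [2.605000, 3.047500]
step 3: m = 2.826250, f(m) = -0.215649 < 0 → root in [2.826250, 3.047500]

[2.82625, 3.04750]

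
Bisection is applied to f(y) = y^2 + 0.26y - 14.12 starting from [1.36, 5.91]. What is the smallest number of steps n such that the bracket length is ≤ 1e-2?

Initial width b − a = 5.91 − 1.36 = 4.550000.
After n steps the width is (b−a)/2^n; need (b−a)/2^n ≤ 1e-2.
So n ≥ log₂(4.550000/1e-2) = log₂(455.0000) ≈ 8.8297.
Hence n = 9.

9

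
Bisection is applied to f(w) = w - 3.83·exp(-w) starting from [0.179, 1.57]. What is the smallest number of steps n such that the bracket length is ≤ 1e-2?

Initial width b − a = 1.57 − 0.179 = 1.391000.
After n steps the width is (b−a)/2^n; need (b−a)/2^n ≤ 1e-2.
So n ≥ log₂(1.391000/1e-2) = log₂(139.1000) ≈ 7.1200.
Hence n = 8.

8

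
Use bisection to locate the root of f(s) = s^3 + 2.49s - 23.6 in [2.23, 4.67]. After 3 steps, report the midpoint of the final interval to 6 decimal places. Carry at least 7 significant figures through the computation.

f(2.230000) = -6.957733, f(4.670000) = 89.875863 (opposite signs)
step 1: m = 3.450000, f(m) = 26.054125 > 0 → root in [2.230000, 3.450000]
step 2: m = 2.840000, f(m) = 6.377904 > 0 → root in [2.230000, 2.840000]
step 3: m = 2.535000, f(m) = -0.997370 < 0 → root in [2.535000, 2.840000]
Midpoint of [2.535000, 2.840000] = 2.687500

2.687500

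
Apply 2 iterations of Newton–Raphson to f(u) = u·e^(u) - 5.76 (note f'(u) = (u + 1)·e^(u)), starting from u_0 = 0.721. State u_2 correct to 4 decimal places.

u_0 = 0.721000: f = -4.277272, f' = 3.539217 → u_1 = 0.721000 - (-4.277272)/(3.539217) = 1.929536
u_1 = 1.929536: f = 7.527394, f' = 20.173709 → u_2 = 1.929536 - (7.527394)/(20.173709) = 1.556407

1.5564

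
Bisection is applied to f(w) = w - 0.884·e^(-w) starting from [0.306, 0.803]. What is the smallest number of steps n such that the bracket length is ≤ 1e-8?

Initial width b − a = 0.803 − 0.306 = 0.497000.
After n steps the width is (b−a)/2^n; need (b−a)/2^n ≤ 1e-8.
So n ≥ log₂(0.497000/1e-8) = log₂(49700000.0000) ≈ 25.5667.
Hence n = 26.

26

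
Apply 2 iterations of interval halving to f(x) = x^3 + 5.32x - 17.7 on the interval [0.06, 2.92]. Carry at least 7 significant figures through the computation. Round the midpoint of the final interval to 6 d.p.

f(0.060000) = -17.380584, f(2.920000) = 22.731488 (opposite signs)
step 1: m = 1.490000, f(m) = -6.465251 < 0 → root in [1.490000, 2.920000]
step 2: m = 2.205000, f(m) = 4.751365 > 0 → root in [1.490000, 2.205000]
Midpoint of [1.490000, 2.205000] = 1.847500

1.847500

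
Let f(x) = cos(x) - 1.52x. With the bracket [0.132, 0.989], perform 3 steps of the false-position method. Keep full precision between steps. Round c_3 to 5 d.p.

f(0.132000) = 0.790661, f(0.989000) = -0.953754
step 1: c = 0.520437, f(c) = 0.076537 > 0 → new bracket [0.520437, 0.989000]
step 2: c = 0.555245, f(c) = 0.005798 > 0 → new bracket [0.555245, 0.989000]
step 3: c = 0.557866, f(c) = 0.000430 > 0 → new bracket [0.557866, 0.989000]

0.55787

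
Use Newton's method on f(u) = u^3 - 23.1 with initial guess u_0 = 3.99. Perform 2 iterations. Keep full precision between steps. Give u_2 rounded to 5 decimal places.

Newton update: u ← u − f(u)/f'(u).
f'(u) = 3u^2
u_0 = 3.990000: f = 40.421199, f' = 47.760300 → u_1 = 3.990000 - (40.421199)/(47.760300) = 3.143665
u_1 = 3.143665: f = 7.967686, f' = 29.647895 → u_2 = 3.143665 - (7.967686)/(29.647895) = 2.874922

2.87492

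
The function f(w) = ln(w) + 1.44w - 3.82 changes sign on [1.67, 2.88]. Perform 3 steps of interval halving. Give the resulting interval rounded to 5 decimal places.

[2.12375, 2.27500]

f(1.670000) = -0.902376, f(2.880000) = 1.384990 (opposite signs)
step 1: m = 2.275000, f(m) = 0.277980 > 0 → root in [1.670000, 2.275000]
step 2: m = 1.972500, f(m) = -0.300298 < 0 → root in [1.972500, 2.275000]
step 3: m = 2.123750, f(m) = -0.008617 < 0 → root in [2.123750, 2.275000]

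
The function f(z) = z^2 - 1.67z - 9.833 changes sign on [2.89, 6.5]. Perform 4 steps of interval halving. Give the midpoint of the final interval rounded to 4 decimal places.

f(2.890000) = -6.307200, f(6.500000) = 21.562000 (opposite signs)
step 1: m = 4.695000, f(m) = 4.369375 > 0 → root in [2.890000, 4.695000]
step 2: m = 3.792500, f(m) = -1.783419 < 0 → root in [3.792500, 4.695000]
step 3: m = 4.243750, f(m) = 1.089352 > 0 → root in [3.792500, 4.243750]
step 4: m = 4.018125, f(m) = -0.397940 < 0 → root in [4.018125, 4.243750]
Midpoint of [4.018125, 4.243750] = 4.130937

4.1309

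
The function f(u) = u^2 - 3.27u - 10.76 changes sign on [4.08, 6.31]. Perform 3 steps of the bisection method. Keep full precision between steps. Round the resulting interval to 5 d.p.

f(4.080000) = -7.455200, f(6.310000) = 8.422400 (opposite signs)
step 1: m = 5.195000, f(m) = -0.759625 < 0 → root in [5.195000, 6.310000]
step 2: m = 5.752500, f(m) = 3.520581 > 0 → root in [5.195000, 5.752500]
step 3: m = 5.473750, f(m) = 1.302777 > 0 → root in [5.195000, 5.473750]

[5.19500, 5.47375]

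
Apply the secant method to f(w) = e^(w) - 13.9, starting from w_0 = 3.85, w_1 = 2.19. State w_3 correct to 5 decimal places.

Secant update: w_(k+1) = w_k − f(w_k)·(w_k − w_(k-1))/(f(w_k) − f(w_(k-1))).
f(w_0) = 33.093063, f(w_1) = -4.964787
w_2 = 2.190000 - (-4.964787)·(2.190000 - 3.850000)/(-4.964787 - (33.093063)) = 2.406553; f(w_2) = -2.804350
w_3 = 2.406553 - (-2.804350)·(2.406553 - 2.190000)/(-2.804350 - (-4.964787)) = 2.687649; f(w_3) = 0.797089

2.68765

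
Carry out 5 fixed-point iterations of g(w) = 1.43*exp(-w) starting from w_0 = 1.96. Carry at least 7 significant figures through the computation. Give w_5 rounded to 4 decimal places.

w_1 = g(1.960000) = 0.201428
w_2 = g(0.201428) = 1.169115
w_3 = g(1.169115) = 0.444218
w_4 = g(0.444218) = 0.917096
w_5 = g(0.917096) = 0.571540

0.5715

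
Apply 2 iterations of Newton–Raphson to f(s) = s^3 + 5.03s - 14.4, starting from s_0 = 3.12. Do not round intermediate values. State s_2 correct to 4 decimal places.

f'(s) = 3s^2 + 5.03
s_0 = 3.120000: f = 31.664928, f' = 34.233200 → s_1 = 3.120000 - (31.664928)/(34.233200) = 2.195023
s_1 = 2.195023: f = 7.216860, f' = 19.484376 → s_2 = 2.195023 - (7.216860)/(19.484376) = 1.824631

1.8246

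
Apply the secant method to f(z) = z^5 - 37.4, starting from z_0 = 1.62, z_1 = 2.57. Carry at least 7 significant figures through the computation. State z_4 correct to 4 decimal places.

2.0810

f(z_0) = -26.242290, f(z_1) = 74.715489
z_2 = 2.570000 - (74.715489)·(2.570000 - 1.620000)/(74.715489 - (-26.242290)) = 1.866937; f(z_2) = -14.719747
z_3 = 1.866937 - (-14.719747)·(1.866937 - 2.570000)/(-14.719747 - (74.715489)) = 1.982651; f(z_3) = -6.764072
z_4 = 1.982651 - (-6.764072)·(1.982651 - 1.866937)/(-6.764072 - (-14.719747)) = 2.081033; f(z_4) = 1.629674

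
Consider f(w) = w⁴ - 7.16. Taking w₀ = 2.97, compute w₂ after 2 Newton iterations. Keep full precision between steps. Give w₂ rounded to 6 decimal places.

1.869792

Newton update: w ← w − f(w)/f'(w).
f'(w) = 4w³
w_0 = 2.970000: f = 70.648277, f' = 104.792292 → w_1 = 2.970000 - (70.648277)/(104.792292) = 2.295826
w_1 = 2.295826: f = 20.621494, f' = 48.403492 → w_2 = 2.295826 - (20.621494)/(48.403492) = 1.869792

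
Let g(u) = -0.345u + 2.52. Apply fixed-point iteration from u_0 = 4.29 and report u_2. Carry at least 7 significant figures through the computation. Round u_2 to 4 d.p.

2.1612

u_1 = g(4.290000) = 1.039950
u_2 = g(1.039950) = 2.161217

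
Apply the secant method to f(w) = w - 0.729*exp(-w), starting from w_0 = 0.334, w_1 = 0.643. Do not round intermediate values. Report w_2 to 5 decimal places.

0.46374

f(w_0) = -0.188003, f(w_1) = 0.259755
w_2 = 0.643000 - (0.259755)·(0.643000 - 0.334000)/(0.259755 - (-0.188003)) = 0.463742; f(w_2) = 0.005255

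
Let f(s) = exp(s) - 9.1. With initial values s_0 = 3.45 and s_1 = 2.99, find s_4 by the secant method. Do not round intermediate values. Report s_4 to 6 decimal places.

2.227178

Secant update: s_(k+1) = s_k − f(s_k)·(s_k − s_(k-1))/(f(s_k) − f(s_(k-1))).
f(s_0) = 22.400392, f(s_1) = 10.785682
s_2 = 2.990000 - (10.785682)·(2.990000 - 3.450000)/(10.785682 - (22.400392)) = 2.562834; f(s_2) = 3.872524
s_3 = 2.562834 - (3.872524)·(2.562834 - 2.990000)/(3.872524 - (10.785682)) = 2.323549; f(s_3) = 1.111852
s_4 = 2.323549 - (1.111852)·(2.323549 - 2.562834)/(1.111852 - (3.872524)) = 2.227178; f(s_4) = 0.173658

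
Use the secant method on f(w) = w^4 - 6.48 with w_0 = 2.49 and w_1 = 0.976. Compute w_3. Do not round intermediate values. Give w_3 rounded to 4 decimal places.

2.0451

f(w_0) = 31.961240, f(w_1) = -5.572599
w_2 = 0.976000 - (-5.572599)·(0.976000 - 2.490000)/(-5.572599 - (31.961240)) = 1.200782; f(w_2) = -4.400993
w_3 = 1.200782 - (-4.400993)·(1.200782 - 0.976000)/(-4.400993 - (-5.572599)) = 2.045145; f(w_3) = 11.014305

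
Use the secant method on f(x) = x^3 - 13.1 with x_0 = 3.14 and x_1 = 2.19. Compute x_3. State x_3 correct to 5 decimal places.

2.36088

f(x_0) = 17.859144, f(x_1) = -2.596541
x_2 = 2.190000 - (-2.596541)·(2.190000 - 3.140000)/(-2.596541 - (17.859144)) = 2.310588; f(x_2) = -0.764191
x_3 = 2.310588 - (-0.764191)·(2.310588 - 2.190000)/(-0.764191 - (-2.596541)) = 2.360880; f(x_3) = 0.058967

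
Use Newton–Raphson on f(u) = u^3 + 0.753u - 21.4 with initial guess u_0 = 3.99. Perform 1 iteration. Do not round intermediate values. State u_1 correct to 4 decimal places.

3.0598

f'(u) = 3u^2 + 0.753
u_0 = 3.990000: f = 45.125669, f' = 48.513300 → u_1 = 3.990000 - (45.125669)/(48.513300) = 3.059829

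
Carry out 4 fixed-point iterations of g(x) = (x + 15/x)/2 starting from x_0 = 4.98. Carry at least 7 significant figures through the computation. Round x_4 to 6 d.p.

x_1 = g(4.980000) = 3.996024
x_2 = g(3.996024) = 3.874878
x_3 = g(3.874878) = 3.872984
x_4 = g(3.872984) = 3.872983

3.872983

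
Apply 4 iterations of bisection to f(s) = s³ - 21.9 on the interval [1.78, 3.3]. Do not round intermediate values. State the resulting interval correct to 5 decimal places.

[2.73000, 2.82500]

f(1.780000) = -16.260248, f(3.300000) = 14.037000 (opposite signs)
step 1: m = 2.540000, f(m) = -5.512936 < 0 → root in [2.540000, 3.300000]
step 2: m = 2.920000, f(m) = 2.997088 > 0 → root in [2.540000, 2.920000]
step 3: m = 2.730000, f(m) = -1.553583 < 0 → root in [2.730000, 2.920000]
step 4: m = 2.825000, f(m) = 0.645266 > 0 → root in [2.730000, 2.825000]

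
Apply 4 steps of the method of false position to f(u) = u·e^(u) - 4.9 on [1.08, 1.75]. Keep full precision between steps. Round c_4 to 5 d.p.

False-position update: c = (a·f(b) − b·f(a))/(f(b) − f(a)); replace the endpoint whose sign matches f(c).
f(1.080000) = -1.719746, f(1.750000) = 5.170555
step 1: c = 1.247225, f(c) = -0.558821 < 0 → new bracket [1.247225, 1.750000]
step 2: c = 1.296264, f(c) = -0.161362 < 0 → new bracket [1.296264, 1.750000]
step 3: c = 1.309995, f(c) = -0.044953 < 0 → new bracket [1.309995, 1.750000]
step 4: c = 1.313788, f(c) = -0.012397 < 0 → new bracket [1.313788, 1.750000]

1.31379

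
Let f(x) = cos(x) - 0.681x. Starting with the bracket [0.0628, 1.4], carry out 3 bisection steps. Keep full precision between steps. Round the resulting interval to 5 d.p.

f(0.062800) = 0.955262, f(1.400000) = -0.783433 (opposite signs)
step 1: m = 0.731400, f(m) = 0.246157 > 0 → root in [0.731400, 1.400000]
step 2: m = 1.065700, f(m) = -0.241850 < 0 → root in [0.731400, 1.065700]
step 3: m = 0.898550, f(m) = 0.010833 > 0 → root in [0.898550, 1.065700]

[0.89855, 1.06570]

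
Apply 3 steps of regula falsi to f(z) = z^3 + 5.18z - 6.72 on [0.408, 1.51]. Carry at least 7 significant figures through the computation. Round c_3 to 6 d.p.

1.061760

False-position update: c = (a·f(b) − b·f(a))/(f(b) − f(a)); replace the endpoint whose sign matches f(c).
f(0.408000) = -4.538643, f(1.510000) = 4.544751
step 1: c = 0.958629, f(c) = -0.873347 < 0 → new bracket [0.958629, 1.510000]
step 2: c = 1.047505, f(c) = -0.144529 < 0 → new bracket [1.047505, 1.510000]
step 3: c = 1.061760, f(c) = -0.023125 < 0 → new bracket [1.061760, 1.510000]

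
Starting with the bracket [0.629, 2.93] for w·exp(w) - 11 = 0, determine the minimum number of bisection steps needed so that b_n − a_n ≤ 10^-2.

8

Initial width b − a = 2.93 − 0.629 = 2.301000.
After n steps the width is (b−a)/2^n; need (b−a)/2^n ≤ 10^-2.
So n ≥ log₂(2.301000/10^-2) = log₂(230.1000) ≈ 7.8461.
Hence n = 8.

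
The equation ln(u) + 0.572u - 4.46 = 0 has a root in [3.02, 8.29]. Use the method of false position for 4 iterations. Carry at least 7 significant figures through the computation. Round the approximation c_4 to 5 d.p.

4.98782

False-position update: c = (a·f(b) − b·f(a))/(f(b) − f(a)); replace the endpoint whose sign matches f(c).
f(3.020000) = -1.627303, f(8.290000) = 2.396930
step 1: c = 5.151061, f(c) = 0.125610 > 0 → new bracket [3.020000, 5.151061]
step 2: c = 4.998354, f(c) = 0.008167 > 0 → new bracket [3.020000, 4.998354]
step 3: c = 4.988475, f(c) = 0.000538 > 0 → new bracket [3.020000, 4.988475]
step 4: c = 4.987824, f(c) = 0.000035 > 0 → new bracket [3.020000, 4.987824]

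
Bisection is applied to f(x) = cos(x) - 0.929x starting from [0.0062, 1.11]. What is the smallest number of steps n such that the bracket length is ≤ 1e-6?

Initial width b − a = 1.11 − 0.0062 = 1.103800.
After n steps the width is (b−a)/2^n; need (b−a)/2^n ≤ 1e-6.
So n ≥ log₂(1.103800/1e-6) = log₂(1103800.0000) ≈ 20.0740.
Hence n = 21.

21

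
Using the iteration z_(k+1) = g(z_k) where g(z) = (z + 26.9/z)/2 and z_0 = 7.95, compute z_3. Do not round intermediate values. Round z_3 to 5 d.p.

5.18656

z_1 = g(7.950000) = 5.666824
z_2 = g(5.666824) = 5.206876
z_3 = g(5.206876) = 5.186561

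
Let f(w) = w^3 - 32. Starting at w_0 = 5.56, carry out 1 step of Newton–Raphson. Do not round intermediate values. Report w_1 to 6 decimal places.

4.051714

Newton update: w ← w − f(w)/f'(w).
f'(w) = 3w^2
w_0 = 5.560000: f = 139.879616, f' = 92.740800 → w_1 = 5.560000 - (139.879616)/(92.740800) = 4.051714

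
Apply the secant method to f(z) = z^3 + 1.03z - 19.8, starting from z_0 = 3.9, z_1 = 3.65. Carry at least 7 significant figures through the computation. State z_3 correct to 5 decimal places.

2.67447

Secant update: z_(k+1) = z_k − f(z_k)·(z_k − z_(k-1))/(f(z_k) − f(z_(k-1))).
f(z_0) = 43.536000, f(z_1) = 32.586625
z_2 = 3.650000 - (32.586625)·(3.650000 - 3.900000)/(32.586625 - (43.536000)) = 2.905971; f(z_2) = 7.733100
z_3 = 2.905971 - (7.733100)·(2.905971 - 3.650000)/(7.733100 - (32.586625)) = 2.674468; f(z_3) = 2.084584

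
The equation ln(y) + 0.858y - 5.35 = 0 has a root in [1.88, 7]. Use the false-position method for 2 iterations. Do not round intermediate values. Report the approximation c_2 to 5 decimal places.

f(1.880000) = -3.105688, f(7.000000) = 2.601910
step 1: c = 4.665957, f(c) = 0.193684 > 0 → new bracket [1.880000, 4.665957]
step 2: c = 4.502412, f(c) = 0.017683 > 0 → new bracket [1.880000, 4.502412]

4.50241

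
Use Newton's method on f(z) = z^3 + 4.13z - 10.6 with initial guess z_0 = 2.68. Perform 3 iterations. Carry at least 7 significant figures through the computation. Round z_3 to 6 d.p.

Newton update: z ← z − f(z)/f'(z).
f'(z) = 3z^2 + 4.13
z_0 = 2.680000: f = 19.717232, f' = 25.677200 → z_1 = 2.680000 - (19.717232)/(25.677200) = 1.912111
z_1 = 1.912111: f = 4.288023, f' = 15.098509 → z_2 = 1.912111 - (4.288023)/(15.098509) = 1.628108
z_2 = 1.628108: f = 0.439773, f' = 12.082209 → z_3 = 1.628108 - (0.439773)/(12.082209) = 1.591710

1.591710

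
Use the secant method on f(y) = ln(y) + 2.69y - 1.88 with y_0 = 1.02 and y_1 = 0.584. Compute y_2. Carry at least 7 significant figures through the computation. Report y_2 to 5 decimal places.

0.79738

f(y_0) = 0.883603, f(y_1) = -0.846894
y_2 = 0.584000 - (-0.846894)·(0.584000 - 1.020000)/(-0.846894 - (0.883603)) = 0.797376; f(y_2) = 0.038511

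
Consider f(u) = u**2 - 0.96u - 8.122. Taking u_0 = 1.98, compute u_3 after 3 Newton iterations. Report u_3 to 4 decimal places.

Newton update: u ← u − f(u)/f'(u).
f'(u) = 2u - 0.96
u_0 = 1.980000: f = -6.102400, f' = 3.000000 → u_1 = 1.980000 - (-6.102400)/(3.000000) = 4.014133
u_1 = 4.014133: f = 4.137698, f' = 7.068267 → u_2 = 4.014133 - (4.137698)/(7.068267) = 3.428743
u_2 = 3.428743: f = 0.342682, f' = 5.897485 → u_3 = 3.428743 - (0.342682)/(5.897485) = 3.370636

3.3706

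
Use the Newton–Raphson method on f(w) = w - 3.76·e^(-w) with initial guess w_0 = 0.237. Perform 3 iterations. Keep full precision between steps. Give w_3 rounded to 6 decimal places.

1.168534

f'(w) = 1 + 3.76·e^(-w)
w_0 = 0.237000: f = -2.729607, f' = 3.966607 → w_1 = 0.237000 - (-2.729607)/(3.966607) = 0.925147
w_1 = 0.925147: f = -0.565593, f' = 2.490740 → w_2 = 0.925147 - (-0.565593)/(2.490740) = 1.152225
w_2 = 1.152225: f = -0.035683, f' = 2.187908 → w_3 = 1.152225 - (-0.035683)/(2.187908) = 1.168534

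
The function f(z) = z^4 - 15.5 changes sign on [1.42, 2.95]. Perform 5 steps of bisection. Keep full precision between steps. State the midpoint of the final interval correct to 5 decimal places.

f(1.420000) = -11.434131, f(2.950000) = 60.233506 (opposite signs)
step 1: m = 2.185000, f(m) = 7.293224 > 0 → root in [1.420000, 2.185000]
step 2: m = 1.802500, f(m) = -4.943958 < 0 → root in [1.802500, 2.185000]
step 3: m = 1.993750, f(m) = 0.300936 > 0 → root in [1.802500, 1.993750]
step 4: m = 1.898125, f(m) = -2.519266 < 0 → root in [1.898125, 1.993750]
step 5: m = 1.945937, f(m) = -1.161109 < 0 → root in [1.945937, 1.993750]
Midpoint of [1.945937, 1.993750] = 1.969844

1.96984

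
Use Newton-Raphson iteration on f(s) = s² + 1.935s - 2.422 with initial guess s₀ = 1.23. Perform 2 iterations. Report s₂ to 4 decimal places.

f'(s) = 2s + 1.935
s_0 = 1.230000: f = 1.470950, f' = 4.395000 → s_1 = 1.230000 - (1.470950)/(4.395000) = 0.895313
s_1 = 0.895313: f = 0.112015, f' = 3.725626 → s_2 = 0.895313 - (0.112015)/(3.725626) = 0.865247

0.8652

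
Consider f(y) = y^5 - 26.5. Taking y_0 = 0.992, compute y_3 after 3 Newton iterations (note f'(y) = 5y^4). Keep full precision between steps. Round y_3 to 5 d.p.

4.02177

y_0 = 0.992000: f = -25.539365, f' = 4.841910 → y_1 = 0.992000 - (-25.539365)/(4.841910) = 6.266647
y_1 = 6.266647: f = 9637.928389, f' = 7711.004246 → y_2 = 6.266647 - (9637.928389)/(7711.004246) = 5.016754
y_2 = 5.016754: f = 3151.209186, f' = 3167.096701 → y_3 = 5.016754 - (3151.209186)/(3167.096701) = 4.021771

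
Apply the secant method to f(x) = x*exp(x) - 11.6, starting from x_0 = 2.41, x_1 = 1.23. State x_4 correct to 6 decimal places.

1.822657

Secant update: x_(k+1) = x_k − f(x_k)·(x_k − x_(k-1))/(f(x_k) − f(x_(k-1))).
f(x_0) = 15.232846, f(x_1) = -7.391888
x_2 = 1.230000 - (-7.391888)·(1.230000 - 2.410000)/(-7.391888 - (15.232846)) = 1.615526; f(x_2) = -3.473040
x_3 = 1.615526 - (-3.473040)·(1.615526 - 1.230000)/(-3.473040 - (-7.391888)) = 1.957195; f(x_3) = 2.255847
x_4 = 1.957195 - (2.255847)·(1.957195 - 1.615526)/(2.255847 - (-3.473040)) = 1.822657; f(x_4) = -0.320889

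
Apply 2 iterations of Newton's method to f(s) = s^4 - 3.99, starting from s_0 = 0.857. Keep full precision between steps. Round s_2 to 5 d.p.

f'(s) = 4s^3
s_0 = 0.857000: f = -3.450585, f' = 2.517691 → s_1 = 0.857000 - (-3.450585)/(2.517691) = 2.227535
s_1 = 2.227535: f = 20.630586, f' = 44.211351 → s_2 = 2.227535 - (20.630586)/(44.211351) = 1.760900

1.76090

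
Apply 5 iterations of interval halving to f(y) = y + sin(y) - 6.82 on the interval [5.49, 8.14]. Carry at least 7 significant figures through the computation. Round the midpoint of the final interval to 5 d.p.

f(5.490000) = -2.042592, f(8.140000) = 2.279375 (opposite signs)
step 1: m = 6.815000, f(m) = 0.502098 > 0 → root in [5.490000, 6.815000]
step 2: m = 6.152500, f(m) = -0.797814 < 0 → root in [6.152500, 6.815000]
step 3: m = 6.483750, f(m) = -0.137027 < 0 → root in [6.483750, 6.815000]
step 4: m = 6.649375, f(m) = 0.187435 > 0 → root in [6.483750, 6.649375]
step 5: m = 6.566563, f(m) = 0.026162 > 0 → root in [6.483750, 6.566563]
Midpoint of [6.483750, 6.566563] = 6.525156

6.52516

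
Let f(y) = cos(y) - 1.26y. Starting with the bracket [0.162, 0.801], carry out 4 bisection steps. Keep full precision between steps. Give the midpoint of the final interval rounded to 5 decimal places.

0.62128

f(0.162000) = 0.782787, f(0.801000) = -0.313271 (opposite signs)
step 1: m = 0.481500, f(m) = 0.279611 > 0 → root in [0.481500, 0.801000]
step 2: m = 0.641250, f(m) = -0.006626 < 0 → root in [0.481500, 0.641250]
step 3: m = 0.561375, f(m) = 0.139191 > 0 → root in [0.561375, 0.641250]
step 4: m = 0.601313, f(m) = 0.066940 > 0 → root in [0.601313, 0.641250]
Midpoint of [0.601313, 0.641250] = 0.621281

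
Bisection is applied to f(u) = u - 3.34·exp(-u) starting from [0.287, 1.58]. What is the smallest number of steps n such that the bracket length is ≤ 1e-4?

Initial width b − a = 1.58 − 0.287 = 1.293000.
After n steps the width is (b−a)/2^n; need (b−a)/2^n ≤ 1e-4.
So n ≥ log₂(1.293000/1e-4) = log₂(12930.0000) ≈ 13.6584.
Hence n = 14.

14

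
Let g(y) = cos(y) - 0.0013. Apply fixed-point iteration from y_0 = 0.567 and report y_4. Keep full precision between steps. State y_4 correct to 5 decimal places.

0.70544

y_1 = g(0.567000) = 0.842216
y_2 = g(0.842216) = 0.664511
y_3 = g(0.664511) = 0.785918
y_4 = g(0.785918) = 0.705439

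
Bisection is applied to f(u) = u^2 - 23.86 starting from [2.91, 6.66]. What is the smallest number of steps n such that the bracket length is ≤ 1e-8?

29

Initial width b − a = 6.66 − 2.91 = 3.750000.
After n steps the width is (b−a)/2^n; need (b−a)/2^n ≤ 1e-8.
So n ≥ log₂(3.750000/1e-8) = log₂(375000000.0000) ≈ 28.4823.
Hence n = 29.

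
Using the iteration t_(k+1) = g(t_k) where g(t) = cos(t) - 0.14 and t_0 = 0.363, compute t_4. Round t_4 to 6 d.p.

0.620287

t_1 = g(0.363000) = 0.794836
t_2 = g(0.794836) = 0.560402
t_3 = g(0.560402) = 0.707042
t_4 = g(0.707042) = 0.620287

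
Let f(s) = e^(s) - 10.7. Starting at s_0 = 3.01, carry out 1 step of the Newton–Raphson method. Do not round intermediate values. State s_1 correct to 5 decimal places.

f'(s) = e^(s)
s_0 = 3.010000: f = 9.587400, f' = 20.287400 → s_1 = 3.010000 - (9.587400)/(20.287400) = 2.537421

2.53742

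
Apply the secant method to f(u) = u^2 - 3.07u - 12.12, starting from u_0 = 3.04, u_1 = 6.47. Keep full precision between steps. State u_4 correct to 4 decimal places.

5.3429

Secant update: u_(k+1) = u_k − f(u_k)·(u_k − u_(k-1))/(f(u_k) − f(u_(k-1))).
f(u_0) = -12.211200, f(u_1) = 9.878000
u_2 = 6.470000 - (9.878000)·(6.470000 - 3.040000)/(9.878000 - (-12.211200)) = 4.936149; f(u_2) = -2.908410
u_3 = 4.936149 - (-2.908410)·(4.936149 - 6.470000)/(-2.908410 - (9.878000)) = 5.285040; f(u_3) = -0.413422
u_4 = 5.285040 - (-0.413422)·(5.285040 - 4.936149)/(-0.413422 - (-2.908410)) = 5.342852; f(u_4) = 0.023512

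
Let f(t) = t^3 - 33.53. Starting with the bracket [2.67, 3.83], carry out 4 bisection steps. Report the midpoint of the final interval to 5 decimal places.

3.21375

f(2.670000) = -14.495837, f(3.830000) = 22.651887 (opposite signs)
step 1: m = 3.250000, f(m) = 0.798125 > 0 → root in [2.670000, 3.250000]
step 2: m = 2.960000, f(m) = -7.595664 < 0 → root in [2.960000, 3.250000]
step 3: m = 3.105000, f(m) = -3.594617 < 0 → root in [3.105000, 3.250000]
step 4: m = 3.177500, f(m) = -1.448351 < 0 → root in [3.177500, 3.250000]
Midpoint of [3.177500, 3.250000] = 3.213750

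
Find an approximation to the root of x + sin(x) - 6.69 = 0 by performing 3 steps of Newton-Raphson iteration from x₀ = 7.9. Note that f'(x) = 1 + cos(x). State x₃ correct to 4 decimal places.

Newton update: x ← x − f(x)/f'(x).
x_0 = 7.900000: f = 2.208941, f' = 0.953998 → x_1 = 7.900000 - (2.208941)/(0.953998) = 5.584543
x_1 = 5.584543: f = -1.748636, f' = 1.765716 → x_2 = 5.584543 - (-1.748636)/(1.765716) = 6.574870
x_2 = 6.574870: f = 0.172436, f' = 1.957761 → x_3 = 6.574870 - (0.172436)/(1.957761) = 6.486792

6.4868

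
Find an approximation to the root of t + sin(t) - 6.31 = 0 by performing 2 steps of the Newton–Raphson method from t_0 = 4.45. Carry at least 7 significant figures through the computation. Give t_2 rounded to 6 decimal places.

f'(t) = 1 + cos(t)
t_0 = 4.450000: f = -2.825773, f' = 0.740611 → t_1 = 4.450000 - (-2.825773)/(0.740611) = 8.265459
t_1 = 8.265459: f = 2.871990, f' = 0.600036 → t_2 = 8.265459 - (2.871990)/(0.600036) = 3.479095

3.479095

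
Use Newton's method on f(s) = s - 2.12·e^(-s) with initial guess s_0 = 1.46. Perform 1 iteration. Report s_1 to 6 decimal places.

0.811583

f'(s) = 1 + 2.12·e^(-s)
s_0 = 1.460000: f = 0.967659, f' = 1.492341 → s_1 = 1.460000 - (0.967659)/(1.492341) = 0.811583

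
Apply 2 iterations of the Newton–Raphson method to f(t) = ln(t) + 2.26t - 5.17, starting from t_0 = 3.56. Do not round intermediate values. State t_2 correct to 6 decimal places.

1.984230

f'(t) = 1/t + 2.26
t_0 = 3.560000: f = 4.145361, f' = 2.540899 → t_1 = 3.560000 - (4.145361)/(2.540899) = 1.928546
t_1 = 1.928546: f = -0.154721, f' = 2.778525 → t_2 = 1.928546 - (-0.154721)/(2.778525) = 1.984230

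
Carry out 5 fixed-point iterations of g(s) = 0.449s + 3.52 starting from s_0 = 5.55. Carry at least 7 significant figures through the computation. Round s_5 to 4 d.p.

s_1 = g(5.550000) = 6.011950
s_2 = g(6.011950) = 6.219366
s_3 = g(6.219366) = 6.312495
s_4 = g(6.312495) = 6.354310
s_5 = g(6.354310) = 6.373085

6.3731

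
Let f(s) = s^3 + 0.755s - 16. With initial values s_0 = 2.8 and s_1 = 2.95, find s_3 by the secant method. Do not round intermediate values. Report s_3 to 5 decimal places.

2.43169

f(s_0) = 8.066000, f(s_1) = 11.899625
s_2 = 2.950000 - (11.899625)·(2.950000 - 2.800000)/(11.899625 - (8.066000)) = 2.484398; f(s_2) = 1.210003
s_3 = 2.484398 - (1.210003)·(2.484398 - 2.950000)/(1.210003 - (11.899625)) = 2.431694; f(s_3) = 0.214874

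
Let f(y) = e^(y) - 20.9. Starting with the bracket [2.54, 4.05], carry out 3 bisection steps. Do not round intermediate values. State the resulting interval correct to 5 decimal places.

f(2.540000) = -8.220329, f(4.050000) = 36.497457 (opposite signs)
step 1: m = 3.295000, f(m) = 6.077414 > 0 → root in [2.540000, 3.295000]
step 2: m = 2.917500, f(m) = -2.405008 < 0 → root in [2.917500, 3.295000]
step 3: m = 3.106250, f(m) = 1.437123 > 0 → root in [2.917500, 3.106250]

[2.91750, 3.10625]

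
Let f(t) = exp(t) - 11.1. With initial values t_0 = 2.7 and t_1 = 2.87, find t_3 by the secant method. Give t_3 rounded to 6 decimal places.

2.419663

Secant update: t_(k+1) = t_k − f(t_k)·(t_k − t_(k-1))/(f(t_k) − f(t_(k-1))).
f(t_0) = 3.779732, f(t_1) = 6.537018
t_2 = 2.870000 - (6.537018)·(2.870000 - 2.700000)/(6.537018 - (3.779732)) = 2.466961; f(t_2) = 0.686577
t_3 = 2.466961 - (0.686577)·(2.466961 - 2.870000)/(0.686577 - (6.537018)) = 2.419663; f(t_3) = 0.142068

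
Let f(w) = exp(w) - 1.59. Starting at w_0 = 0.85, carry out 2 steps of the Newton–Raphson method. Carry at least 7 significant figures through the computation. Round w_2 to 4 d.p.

0.4659

f'(w) = exp(w)
w_0 = 0.850000: f = 0.749647, f' = 2.339647 → w_1 = 0.850000 - (0.749647)/(2.339647) = 0.529590
w_1 = 0.529590: f = 0.108235, f' = 1.698235 → w_2 = 0.529590 - (0.108235)/(1.698235) = 0.465856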